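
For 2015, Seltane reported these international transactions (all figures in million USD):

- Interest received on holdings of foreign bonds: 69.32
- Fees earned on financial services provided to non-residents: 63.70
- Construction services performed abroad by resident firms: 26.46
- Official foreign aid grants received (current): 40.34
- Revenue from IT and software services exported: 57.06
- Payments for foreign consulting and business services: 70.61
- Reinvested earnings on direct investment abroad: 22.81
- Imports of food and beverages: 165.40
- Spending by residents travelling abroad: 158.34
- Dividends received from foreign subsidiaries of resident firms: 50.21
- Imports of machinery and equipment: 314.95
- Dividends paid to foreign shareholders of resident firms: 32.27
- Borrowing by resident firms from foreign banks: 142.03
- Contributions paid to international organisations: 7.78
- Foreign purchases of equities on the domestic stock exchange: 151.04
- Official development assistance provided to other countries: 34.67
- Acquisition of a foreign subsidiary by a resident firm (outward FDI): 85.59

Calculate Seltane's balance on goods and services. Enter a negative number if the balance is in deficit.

-562.08

Goods: -165.40 - 314.95 = -480.35
Services: 26.46 + 57.06 + 63.70 - 158.34 - 70.61 = -81.73
Trade balance = -480.35 + (-81.73) = -562.08
(Excluded from the trade balance — primary income: interest received on holdings of foreign bonds 69.32, reinvested earnings on direct investment abroad 22.81, dividends received from foreign subsidiaries of resident firms 50.21, dividends paid to foreign shareholders of resident firms 32.27; secondary income: official foreign aid grants received (current) 40.34, contributions paid to international organisations 7.78, official development assistance provided to other countries 34.67; financial account: borrowing by resident firms from foreign banks 142.03, foreign purchases of equities on the domestic stock exchange 151.04, acquisition of a foreign subsidiary by a resident firm (outward FDI) 85.59.)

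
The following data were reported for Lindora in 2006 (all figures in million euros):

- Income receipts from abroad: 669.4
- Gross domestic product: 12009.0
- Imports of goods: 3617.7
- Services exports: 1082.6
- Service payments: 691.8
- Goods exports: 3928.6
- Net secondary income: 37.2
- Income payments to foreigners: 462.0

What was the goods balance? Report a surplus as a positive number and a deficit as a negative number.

Goods balance = 3928.6 - 3617.7 = 310.9

310.9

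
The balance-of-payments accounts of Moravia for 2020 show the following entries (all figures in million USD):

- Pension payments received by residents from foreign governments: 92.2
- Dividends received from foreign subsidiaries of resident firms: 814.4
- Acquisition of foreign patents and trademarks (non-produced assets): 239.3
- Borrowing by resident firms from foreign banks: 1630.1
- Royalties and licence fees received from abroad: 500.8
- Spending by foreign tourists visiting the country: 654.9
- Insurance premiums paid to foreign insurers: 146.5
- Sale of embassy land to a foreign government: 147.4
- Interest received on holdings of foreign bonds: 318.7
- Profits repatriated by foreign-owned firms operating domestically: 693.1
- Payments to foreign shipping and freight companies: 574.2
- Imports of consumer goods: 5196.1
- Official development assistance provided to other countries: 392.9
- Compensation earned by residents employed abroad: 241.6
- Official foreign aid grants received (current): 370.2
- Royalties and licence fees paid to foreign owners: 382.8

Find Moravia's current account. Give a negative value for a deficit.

-4392.8

Goods: -5196.1
Services: 500.8 + 654.9 - 574.2 - 382.8 - 146.5 = 52.2
Primary income: 318.7 + 814.4 + 241.6 - 693.1 = 681.6
Secondary income: -392.9 + 92.2 + 370.2 = 69.5
Current account = (-5196.1) + 52.2 + 681.6 + 69.5 = -4392.8
(Excluded from the current account — capital account: acquisition of foreign patents and trademarks (non-produced assets) 239.3, sale of embassy land to a foreign government 147.4; financial account: borrowing by resident firms from foreign banks 1630.1.)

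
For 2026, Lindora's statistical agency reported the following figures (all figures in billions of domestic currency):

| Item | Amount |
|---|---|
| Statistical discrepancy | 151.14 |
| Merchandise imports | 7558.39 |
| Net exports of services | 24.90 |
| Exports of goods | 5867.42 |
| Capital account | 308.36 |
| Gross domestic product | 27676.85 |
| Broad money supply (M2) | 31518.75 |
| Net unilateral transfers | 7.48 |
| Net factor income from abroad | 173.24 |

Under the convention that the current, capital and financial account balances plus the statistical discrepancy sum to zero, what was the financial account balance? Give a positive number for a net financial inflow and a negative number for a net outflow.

1025.85

Goods balance = 5867.42 - 7558.39 = -1690.97
Services balance = 24.90
Trade balance (goods + services) = -1690.97 + 24.90 = -1666.07
Net primary income = 173.24
Net secondary income = 7.48
Current account = -1666.07 + 173.24 + 7.48 = -1485.35
Financial account = -(-1485.35 + 308.36 + 151.14) = 1025.85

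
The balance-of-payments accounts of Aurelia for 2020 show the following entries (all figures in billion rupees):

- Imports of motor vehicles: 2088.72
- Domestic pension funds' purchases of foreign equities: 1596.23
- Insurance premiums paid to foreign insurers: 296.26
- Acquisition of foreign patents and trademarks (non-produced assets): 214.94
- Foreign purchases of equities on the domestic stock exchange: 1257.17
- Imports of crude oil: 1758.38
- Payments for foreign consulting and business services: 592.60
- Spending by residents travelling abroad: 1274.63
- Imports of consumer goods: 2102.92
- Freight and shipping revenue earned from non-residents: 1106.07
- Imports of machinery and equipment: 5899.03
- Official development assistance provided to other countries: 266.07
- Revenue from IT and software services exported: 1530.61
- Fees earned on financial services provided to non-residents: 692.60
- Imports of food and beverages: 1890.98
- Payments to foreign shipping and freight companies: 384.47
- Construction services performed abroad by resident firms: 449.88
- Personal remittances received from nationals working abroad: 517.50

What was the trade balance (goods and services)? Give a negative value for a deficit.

-12508.83

Goods: -2102.92 - 2088.72 - 1890.98 - 5899.03 - 1758.38 = -13740.03
Services: 1106.07 - 296.26 - 592.60 - 1274.63 + 1530.61 + 692.60 + 449.88 - 384.47 = 1231.20
Trade balance = -13740.03 + 1231.20 = -12508.83
(Excluded from the trade balance — financial account: domestic pension funds' purchases of foreign equities 1596.23, foreign purchases of equities on the domestic stock exchange 1257.17; capital account: acquisition of foreign patents and trademarks (non-produced assets) 214.94; secondary income: official development assistance provided to other countries 266.07, personal remittances received from nationals working abroad 517.50.)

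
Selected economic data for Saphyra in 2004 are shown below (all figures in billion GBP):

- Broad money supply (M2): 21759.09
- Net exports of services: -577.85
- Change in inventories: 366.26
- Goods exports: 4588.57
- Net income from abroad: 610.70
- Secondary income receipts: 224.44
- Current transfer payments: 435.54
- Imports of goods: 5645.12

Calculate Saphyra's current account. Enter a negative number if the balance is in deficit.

-1234.80

Goods balance = 4588.57 - 5645.12 = -1056.55
Services balance = -577.85
Trade balance (goods + services) = -1056.55 + (-577.85) = -1634.40
Net primary income = 610.70
Net secondary income = 224.44 - 435.54 = -211.10
Current account = -1634.40 + 610.70 + (-211.10) = -1234.80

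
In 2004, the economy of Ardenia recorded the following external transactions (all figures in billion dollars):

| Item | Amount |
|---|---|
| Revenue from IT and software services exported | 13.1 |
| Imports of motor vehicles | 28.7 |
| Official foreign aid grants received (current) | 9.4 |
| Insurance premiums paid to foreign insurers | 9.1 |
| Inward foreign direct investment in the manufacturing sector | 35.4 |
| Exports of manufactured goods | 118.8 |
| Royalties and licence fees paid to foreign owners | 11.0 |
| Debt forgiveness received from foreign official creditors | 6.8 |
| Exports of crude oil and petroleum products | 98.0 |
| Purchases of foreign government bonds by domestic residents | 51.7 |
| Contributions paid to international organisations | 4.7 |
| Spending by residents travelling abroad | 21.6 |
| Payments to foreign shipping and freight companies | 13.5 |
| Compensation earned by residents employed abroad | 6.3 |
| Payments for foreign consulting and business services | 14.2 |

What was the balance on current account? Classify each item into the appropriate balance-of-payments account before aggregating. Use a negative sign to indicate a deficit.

Goods: 98.0 - 28.7 + 118.8 = 188.1
Services: 13.1 - 21.6 - 9.1 - 11.0 - 13.5 - 14.2 = -56.3
Primary income: 6.3
Secondary income: 9.4 - 4.7 = 4.7
Current account = 188.1 + (-56.3) + 6.3 + 4.7 = 142.8
(Excluded from the current account — financial account: inward foreign direct investment in the manufacturing sector 35.4, purchases of foreign government bonds by domestic residents 51.7; capital account: debt forgiveness received from foreign official creditors 6.8.)

142.8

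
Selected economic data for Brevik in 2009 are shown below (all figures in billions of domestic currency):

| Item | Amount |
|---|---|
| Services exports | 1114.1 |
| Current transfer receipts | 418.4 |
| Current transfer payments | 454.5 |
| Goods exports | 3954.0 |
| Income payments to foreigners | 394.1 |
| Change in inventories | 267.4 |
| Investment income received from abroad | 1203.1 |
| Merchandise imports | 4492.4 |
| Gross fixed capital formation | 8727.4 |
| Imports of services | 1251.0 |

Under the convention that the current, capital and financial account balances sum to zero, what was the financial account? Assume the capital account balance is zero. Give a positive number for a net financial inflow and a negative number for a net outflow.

Goods balance = 3954.0 - 4492.4 = -538.4
Services balance = 1114.1 - 1251.0 = -136.9
Trade balance (goods + services) = -538.4 + (-136.9) = -675.3
Net primary income = 1203.1 - 394.1 = 809.0
Net secondary income = 418.4 - 454.5 = -36.1
Current account = -675.3 + 809.0 + (-36.1) = 97.6
Financial account = -(97.6) = -97.6

-97.6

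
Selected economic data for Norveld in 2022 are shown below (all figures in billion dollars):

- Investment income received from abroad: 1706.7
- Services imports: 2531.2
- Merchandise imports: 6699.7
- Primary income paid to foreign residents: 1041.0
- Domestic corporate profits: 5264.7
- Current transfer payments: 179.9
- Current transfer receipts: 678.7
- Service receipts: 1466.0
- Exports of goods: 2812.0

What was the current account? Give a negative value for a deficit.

-3788.4

Goods balance = 2812.0 - 6699.7 = -3887.7
Services balance = 1466.0 - 2531.2 = -1065.2
Trade balance (goods + services) = -3887.7 + (-1065.2) = -4952.9
Net primary income = 1706.7 - 1041.0 = 665.7
Net secondary income = 678.7 - 179.9 = 498.8
Current account = -4952.9 + 665.7 + 498.8 = -3788.4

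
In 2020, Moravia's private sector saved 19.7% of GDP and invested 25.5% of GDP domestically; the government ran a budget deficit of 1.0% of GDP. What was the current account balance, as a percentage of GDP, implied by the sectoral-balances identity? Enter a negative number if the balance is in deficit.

-6.8

By the sectoral-balances identity, CA = (S_private - I) + (T - G).
Private balance = 19.7 - 25.5 = -5.8
Government balance (T - G) = -1.0
CA = -5.8 + (-1.0) = -6.8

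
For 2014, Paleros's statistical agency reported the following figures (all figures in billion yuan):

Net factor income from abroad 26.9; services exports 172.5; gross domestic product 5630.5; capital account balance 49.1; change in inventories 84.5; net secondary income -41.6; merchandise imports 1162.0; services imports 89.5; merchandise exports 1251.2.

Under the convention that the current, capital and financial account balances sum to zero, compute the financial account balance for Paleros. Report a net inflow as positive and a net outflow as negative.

Goods balance = 1251.2 - 1162.0 = 89.2
Services balance = 172.5 - 89.5 = 83.0
Trade balance (goods + services) = 89.2 + 83.0 = 172.2
Net primary income = 26.9
Net secondary income = -41.6
Current account = 172.2 + 26.9 + (-41.6) = 157.5
Financial account = -(157.5 + 49.1) = -206.6

-206.6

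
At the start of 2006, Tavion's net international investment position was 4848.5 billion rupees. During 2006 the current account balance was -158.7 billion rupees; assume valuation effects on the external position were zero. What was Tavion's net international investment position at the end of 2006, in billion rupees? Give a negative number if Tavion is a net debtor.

4689.8

With no valuation effects, change in NIIP = current account = -158.7
End-of-year NIIP = 4848.5 + (-158.7) = 4689.8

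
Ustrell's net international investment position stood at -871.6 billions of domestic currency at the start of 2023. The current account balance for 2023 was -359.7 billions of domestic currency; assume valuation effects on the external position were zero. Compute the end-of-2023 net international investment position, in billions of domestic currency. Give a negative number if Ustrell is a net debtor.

With no valuation effects, change in NIIP = current account = -359.7
End-of-year NIIP = -871.6 + (-359.7) = -1231.3

-1231.3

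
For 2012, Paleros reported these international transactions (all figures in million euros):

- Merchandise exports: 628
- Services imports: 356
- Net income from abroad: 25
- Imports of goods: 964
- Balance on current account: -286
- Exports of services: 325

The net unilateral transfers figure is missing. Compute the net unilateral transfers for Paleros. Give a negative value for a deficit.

Current account = goods balance + services balance + net primary income + net secondary income
Sum of the known components = -342
Net unilateral transfers = CA - (known components) = -286 - (-342) = 56

56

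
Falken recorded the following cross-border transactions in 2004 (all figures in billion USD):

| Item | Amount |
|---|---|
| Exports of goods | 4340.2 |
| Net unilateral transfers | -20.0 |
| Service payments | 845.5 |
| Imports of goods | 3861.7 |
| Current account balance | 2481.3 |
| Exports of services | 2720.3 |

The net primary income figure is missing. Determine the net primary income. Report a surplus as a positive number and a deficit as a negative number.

Current account = goods balance + services balance + net primary income + net secondary income
Sum of the known components = 2333.3
Net primary income = CA - (known components) = 2481.3 - 2333.3 = 148.0

148.0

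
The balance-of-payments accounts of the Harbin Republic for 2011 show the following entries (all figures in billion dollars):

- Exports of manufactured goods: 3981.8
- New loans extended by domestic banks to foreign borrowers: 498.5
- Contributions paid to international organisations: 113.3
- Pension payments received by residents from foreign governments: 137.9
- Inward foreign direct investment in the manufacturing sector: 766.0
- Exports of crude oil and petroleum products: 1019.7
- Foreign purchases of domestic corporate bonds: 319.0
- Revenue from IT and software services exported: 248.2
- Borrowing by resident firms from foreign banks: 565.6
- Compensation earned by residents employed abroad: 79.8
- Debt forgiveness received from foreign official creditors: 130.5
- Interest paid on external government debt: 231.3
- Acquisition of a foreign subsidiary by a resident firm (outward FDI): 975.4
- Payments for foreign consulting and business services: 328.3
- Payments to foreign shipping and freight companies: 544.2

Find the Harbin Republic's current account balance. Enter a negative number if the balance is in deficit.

4250.3

Goods: 1019.7 + 3981.8 = 5001.5
Services: -544.2 + 248.2 - 328.3 = -624.3
Primary income: -231.3 + 79.8 = -151.5
Secondary income: -113.3 + 137.9 = 24.6
Current account = 5001.5 + (-624.3) + (-151.5) + 24.6 = 4250.3
(Excluded from the current account — financial account: new loans extended by domestic banks to foreign borrowers 498.5, inward foreign direct investment in the manufacturing sector 766.0, foreign purchases of domestic corporate bonds 319.0, borrowing by resident firms from foreign banks 565.6, acquisition of a foreign subsidiary by a resident firm (outward FDI) 975.4; capital account: debt forgiveness received from foreign official creditors 130.5.)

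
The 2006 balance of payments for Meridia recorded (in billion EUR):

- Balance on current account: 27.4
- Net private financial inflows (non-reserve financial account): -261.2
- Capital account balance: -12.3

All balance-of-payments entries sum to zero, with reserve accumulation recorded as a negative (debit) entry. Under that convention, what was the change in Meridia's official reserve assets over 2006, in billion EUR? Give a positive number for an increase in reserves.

-246.1

Official reserve transactions balance = -(27.4 + (-12.3) + (-261.2)) = 246.1
An accumulation of reserves is recorded as a debit (negative entry), so the change in the stock of reserves is the negative of that balance.
Change in official reserves = -(246.1) = -246.1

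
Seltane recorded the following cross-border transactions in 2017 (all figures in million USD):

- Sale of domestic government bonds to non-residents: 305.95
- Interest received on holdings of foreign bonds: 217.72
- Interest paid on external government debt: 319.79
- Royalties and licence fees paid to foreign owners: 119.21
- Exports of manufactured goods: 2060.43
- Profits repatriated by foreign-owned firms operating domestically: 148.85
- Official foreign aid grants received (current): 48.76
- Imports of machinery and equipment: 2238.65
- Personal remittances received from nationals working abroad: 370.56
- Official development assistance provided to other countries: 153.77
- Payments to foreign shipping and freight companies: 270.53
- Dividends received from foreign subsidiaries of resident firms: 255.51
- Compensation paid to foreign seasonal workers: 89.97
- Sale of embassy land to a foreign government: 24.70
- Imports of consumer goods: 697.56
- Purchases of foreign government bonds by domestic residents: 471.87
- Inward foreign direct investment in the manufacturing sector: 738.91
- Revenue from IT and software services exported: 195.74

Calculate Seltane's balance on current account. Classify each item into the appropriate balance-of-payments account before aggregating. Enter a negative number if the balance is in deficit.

Goods: -2238.65 + 2060.43 - 697.56 = -875.78
Services: 195.74 - 270.53 - 119.21 = -194.00
Primary income: -148.85 - 89.97 - 319.79 + 217.72 + 255.51 = -85.38
Secondary income: -153.77 + 370.56 + 48.76 = 265.55
Current account = (-875.78) + (-194.00) + (-85.38) + 265.55 = -889.61
(Excluded from the current account — financial account: sale of domestic government bonds to non-residents 305.95, purchases of foreign government bonds by domestic residents 471.87, inward foreign direct investment in the manufacturing sector 738.91; capital account: sale of embassy land to a foreign government 24.70.)

-889.61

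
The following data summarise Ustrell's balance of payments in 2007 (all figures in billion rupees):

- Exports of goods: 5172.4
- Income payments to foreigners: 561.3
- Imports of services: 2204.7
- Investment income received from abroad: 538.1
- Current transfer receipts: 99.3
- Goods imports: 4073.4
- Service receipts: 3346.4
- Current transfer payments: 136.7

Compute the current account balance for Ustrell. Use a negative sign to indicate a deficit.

2180.1

Goods balance = 5172.4 - 4073.4 = 1099.0
Services balance = 3346.4 - 2204.7 = 1141.7
Trade balance (goods + services) = 1099.0 + 1141.7 = 2240.7
Net primary income = 538.1 - 561.3 = -23.2
Net secondary income = 99.3 - 136.7 = -37.4
Current account = 2240.7 + (-23.2) + (-37.4) = 2180.1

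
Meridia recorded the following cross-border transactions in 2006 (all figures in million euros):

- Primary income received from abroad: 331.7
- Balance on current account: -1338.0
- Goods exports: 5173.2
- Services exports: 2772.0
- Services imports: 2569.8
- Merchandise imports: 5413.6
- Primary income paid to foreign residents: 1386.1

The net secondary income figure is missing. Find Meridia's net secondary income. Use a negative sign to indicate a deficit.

Current account = goods balance + services balance + net primary income + net secondary income
Sum of the known components = -1092.6
Net secondary income = CA - (known components) = -1338.0 - (-1092.6) = -245.4

-245.4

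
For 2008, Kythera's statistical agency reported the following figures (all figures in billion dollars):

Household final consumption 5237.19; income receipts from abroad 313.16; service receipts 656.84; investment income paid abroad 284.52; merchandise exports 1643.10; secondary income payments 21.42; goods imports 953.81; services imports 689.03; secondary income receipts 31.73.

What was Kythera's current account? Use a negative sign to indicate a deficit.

Goods balance = 1643.10 - 953.81 = 689.29
Services balance = 656.84 - 689.03 = -32.19
Trade balance (goods + services) = 689.29 + (-32.19) = 657.10
Net primary income = 313.16 - 284.52 = 28.64
Net secondary income = 31.73 - 21.42 = 10.31
Current account = 657.10 + 28.64 + 10.31 = 696.05

696.05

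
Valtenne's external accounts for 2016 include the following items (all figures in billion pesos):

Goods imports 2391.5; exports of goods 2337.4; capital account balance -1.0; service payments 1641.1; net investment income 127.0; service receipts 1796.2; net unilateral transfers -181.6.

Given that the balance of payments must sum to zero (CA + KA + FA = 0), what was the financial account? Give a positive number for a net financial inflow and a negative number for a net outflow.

-45.4

Goods balance = 2337.4 - 2391.5 = -54.1
Services balance = 1796.2 - 1641.1 = 155.1
Trade balance (goods + services) = -54.1 + 155.1 = 101.0
Net primary income = 127.0
Net secondary income = -181.6
Current account = 101.0 + 127.0 + (-181.6) = 46.4
Financial account = -(46.4 + (-1.0)) = -45.4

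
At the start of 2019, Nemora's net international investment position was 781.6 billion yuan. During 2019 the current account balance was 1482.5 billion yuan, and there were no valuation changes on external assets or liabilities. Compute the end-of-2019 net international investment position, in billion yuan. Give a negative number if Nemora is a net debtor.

With no valuation effects, change in NIIP = current account = 1482.5
End-of-year NIIP = 781.6 + 1482.5 = 2264.1

2264.1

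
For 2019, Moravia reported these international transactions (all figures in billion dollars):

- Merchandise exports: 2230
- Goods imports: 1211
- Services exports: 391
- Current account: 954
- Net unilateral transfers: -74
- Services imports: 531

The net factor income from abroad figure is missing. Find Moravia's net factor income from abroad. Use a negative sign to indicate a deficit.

Current account = goods balance + services balance + net primary income + net secondary income
Sum of the known components = 805
Net factor income from abroad = CA - (known components) = 954 - 805 = 149

149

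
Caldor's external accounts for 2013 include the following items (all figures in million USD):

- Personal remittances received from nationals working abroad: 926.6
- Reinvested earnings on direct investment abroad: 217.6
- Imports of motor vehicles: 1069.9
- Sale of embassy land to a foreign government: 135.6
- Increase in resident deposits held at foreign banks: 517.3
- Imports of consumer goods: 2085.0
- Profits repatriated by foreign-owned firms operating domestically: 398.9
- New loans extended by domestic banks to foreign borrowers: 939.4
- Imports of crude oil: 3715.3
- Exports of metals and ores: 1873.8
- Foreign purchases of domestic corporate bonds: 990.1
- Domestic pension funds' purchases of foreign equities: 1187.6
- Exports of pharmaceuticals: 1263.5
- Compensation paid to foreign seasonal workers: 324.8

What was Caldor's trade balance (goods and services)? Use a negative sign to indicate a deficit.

-3732.9

Goods: -3715.3 - 1069.9 + 1873.8 - 2085.0 + 1263.5 = -3732.9
Trade balance = -3732.9 + 0.0 = -3732.9
(Excluded from the trade balance — secondary income: personal remittances received from nationals working abroad 926.6; primary income: reinvested earnings on direct investment abroad 217.6, profits repatriated by foreign-owned firms operating domestically 398.9, compensation paid to foreign seasonal workers 324.8; capital account: sale of embassy land to a foreign government 135.6; financial account: increase in resident deposits held at foreign banks 517.3, new loans extended by domestic banks to foreign borrowers 939.4, foreign purchases of domestic corporate bonds 990.1, domestic pension funds' purchases of foreign equities 1187.6.)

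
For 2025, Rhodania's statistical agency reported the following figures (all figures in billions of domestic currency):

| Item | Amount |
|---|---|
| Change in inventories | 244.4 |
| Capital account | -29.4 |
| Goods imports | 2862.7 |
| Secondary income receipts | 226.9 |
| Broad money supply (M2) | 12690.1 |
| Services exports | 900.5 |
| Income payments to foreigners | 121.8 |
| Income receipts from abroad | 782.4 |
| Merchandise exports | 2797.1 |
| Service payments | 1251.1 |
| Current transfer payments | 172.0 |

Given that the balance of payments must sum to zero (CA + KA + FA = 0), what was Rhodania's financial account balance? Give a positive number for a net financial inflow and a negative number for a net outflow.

Goods balance = 2797.1 - 2862.7 = -65.6
Services balance = 900.5 - 1251.1 = -350.6
Trade balance (goods + services) = -65.6 + (-350.6) = -416.2
Net primary income = 782.4 - 121.8 = 660.6
Net secondary income = 226.9 - 172.0 = 54.9
Current account = -416.2 + 660.6 + 54.9 = 299.3
Financial account = -(299.3 + (-29.4)) = -269.9

-269.9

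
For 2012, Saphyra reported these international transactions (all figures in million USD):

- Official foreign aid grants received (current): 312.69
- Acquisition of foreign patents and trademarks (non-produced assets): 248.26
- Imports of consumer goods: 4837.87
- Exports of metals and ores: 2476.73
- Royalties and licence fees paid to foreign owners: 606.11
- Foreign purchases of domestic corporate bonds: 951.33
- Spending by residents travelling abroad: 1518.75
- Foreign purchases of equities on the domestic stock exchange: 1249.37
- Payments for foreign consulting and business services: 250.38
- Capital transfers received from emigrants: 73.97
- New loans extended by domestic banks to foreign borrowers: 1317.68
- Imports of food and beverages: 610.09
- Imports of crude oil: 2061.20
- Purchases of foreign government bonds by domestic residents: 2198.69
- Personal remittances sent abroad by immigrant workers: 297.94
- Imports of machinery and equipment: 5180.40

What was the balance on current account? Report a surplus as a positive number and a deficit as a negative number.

Goods: -610.09 - 4837.87 - 5180.40 - 2061.20 + 2476.73 = -10212.83
Services: -250.38 - 1518.75 - 606.11 = -2375.24
Secondary income: 312.69 - 297.94 = 14.75
Current account = (-10212.83) + (-2375.24) + 14.75 = -12573.32
(Excluded from the current account — capital account: acquisition of foreign patents and trademarks (non-produced assets) 248.26, capital transfers received from emigrants 73.97; financial account: foreign purchases of domestic corporate bonds 951.33, foreign purchases of equities on the domestic stock exchange 1249.37, new loans extended by domestic banks to foreign borrowers 1317.68, purchases of foreign government bonds by domestic residents 2198.69.)

-12573.32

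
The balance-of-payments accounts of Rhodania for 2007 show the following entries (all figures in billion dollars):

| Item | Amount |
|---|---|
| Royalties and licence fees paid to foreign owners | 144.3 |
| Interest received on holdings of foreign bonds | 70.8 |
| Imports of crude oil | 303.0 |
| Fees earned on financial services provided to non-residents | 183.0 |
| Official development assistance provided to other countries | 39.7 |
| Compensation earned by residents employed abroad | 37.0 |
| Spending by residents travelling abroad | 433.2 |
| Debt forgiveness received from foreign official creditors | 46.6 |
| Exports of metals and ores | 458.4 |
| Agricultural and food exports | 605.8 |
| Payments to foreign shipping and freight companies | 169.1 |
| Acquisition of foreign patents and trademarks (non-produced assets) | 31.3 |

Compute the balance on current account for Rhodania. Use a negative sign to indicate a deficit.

265.7

Goods: -303.0 + 458.4 + 605.8 = 761.2
Services: -169.1 - 433.2 + 183.0 - 144.3 = -563.6
Primary income: 70.8 + 37.0 = 107.8
Secondary income: -39.7
Current account = 761.2 + (-563.6) + 107.8 + (-39.7) = 265.7
(Excluded from the current account — capital account: debt forgiveness received from foreign official creditors 46.6, acquisition of foreign patents and trademarks (non-produced assets) 31.3.)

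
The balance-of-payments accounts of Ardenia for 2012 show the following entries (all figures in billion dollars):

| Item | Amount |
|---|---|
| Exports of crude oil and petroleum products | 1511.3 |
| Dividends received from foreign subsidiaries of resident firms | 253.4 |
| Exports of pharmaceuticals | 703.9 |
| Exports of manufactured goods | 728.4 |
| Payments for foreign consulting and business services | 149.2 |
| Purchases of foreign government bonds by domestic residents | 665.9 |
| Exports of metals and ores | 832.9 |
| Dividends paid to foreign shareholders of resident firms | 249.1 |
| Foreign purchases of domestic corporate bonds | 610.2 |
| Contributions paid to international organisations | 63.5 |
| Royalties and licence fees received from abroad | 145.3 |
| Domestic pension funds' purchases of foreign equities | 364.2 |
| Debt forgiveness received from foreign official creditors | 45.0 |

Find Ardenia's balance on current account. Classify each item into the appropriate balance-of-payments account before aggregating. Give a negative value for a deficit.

3713.4

Goods: 1511.3 + 832.9 + 728.4 + 703.9 = 3776.5
Services: -149.2 + 145.3 = -3.9
Primary income: -249.1 + 253.4 = 4.3
Secondary income: -63.5
Current account = 3776.5 + (-3.9) + 4.3 + (-63.5) = 3713.4
(Excluded from the current account — financial account: purchases of foreign government bonds by domestic residents 665.9, foreign purchases of domestic corporate bonds 610.2, domestic pension funds' purchases of foreign equities 364.2; capital account: debt forgiveness received from foreign official creditors 45.0.)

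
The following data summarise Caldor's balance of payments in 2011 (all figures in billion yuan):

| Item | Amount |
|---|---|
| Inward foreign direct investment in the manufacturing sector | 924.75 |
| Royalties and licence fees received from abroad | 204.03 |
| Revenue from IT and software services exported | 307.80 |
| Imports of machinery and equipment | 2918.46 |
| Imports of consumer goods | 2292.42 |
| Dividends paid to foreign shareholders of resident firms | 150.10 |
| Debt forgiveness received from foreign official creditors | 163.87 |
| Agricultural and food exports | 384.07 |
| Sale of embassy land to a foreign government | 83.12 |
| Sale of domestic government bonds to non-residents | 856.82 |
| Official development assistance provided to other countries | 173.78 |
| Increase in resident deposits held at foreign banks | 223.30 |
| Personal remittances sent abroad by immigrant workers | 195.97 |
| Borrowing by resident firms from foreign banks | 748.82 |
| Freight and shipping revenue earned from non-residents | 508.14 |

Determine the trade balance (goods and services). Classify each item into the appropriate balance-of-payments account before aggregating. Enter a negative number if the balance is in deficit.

-3806.84

Goods: -2918.46 + 384.07 - 2292.42 = -4826.81
Services: 508.14 + 307.80 + 204.03 = 1019.97
Trade balance = -4826.81 + 1019.97 = -3806.84
(Excluded from the trade balance — financial account: inward foreign direct investment in the manufacturing sector 924.75, sale of domestic government bonds to non-residents 856.82, increase in resident deposits held at foreign banks 223.30, borrowing by resident firms from foreign banks 748.82; primary income: dividends paid to foreign shareholders of resident firms 150.10; capital account: debt forgiveness received from foreign official creditors 163.87, sale of embassy land to a foreign government 83.12; secondary income: official development assistance provided to other countries 173.78, personal remittances sent abroad by immigrant workers 195.97.)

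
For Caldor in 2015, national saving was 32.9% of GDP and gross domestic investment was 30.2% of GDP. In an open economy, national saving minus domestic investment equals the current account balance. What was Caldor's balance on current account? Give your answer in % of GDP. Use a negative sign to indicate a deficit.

2.7

CA = S - I = 32.9 - 30.2 = 2.7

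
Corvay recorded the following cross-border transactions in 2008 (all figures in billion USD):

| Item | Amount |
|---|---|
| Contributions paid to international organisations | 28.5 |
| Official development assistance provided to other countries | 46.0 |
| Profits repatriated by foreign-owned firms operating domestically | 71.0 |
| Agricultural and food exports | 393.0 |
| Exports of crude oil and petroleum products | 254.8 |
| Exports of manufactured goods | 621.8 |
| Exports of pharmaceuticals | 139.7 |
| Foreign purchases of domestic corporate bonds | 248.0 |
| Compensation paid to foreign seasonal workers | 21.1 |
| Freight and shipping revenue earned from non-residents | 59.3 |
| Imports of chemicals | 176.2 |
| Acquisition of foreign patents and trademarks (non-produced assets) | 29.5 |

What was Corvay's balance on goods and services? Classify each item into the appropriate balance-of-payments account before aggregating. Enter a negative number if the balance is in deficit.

1292.4

Goods: 139.7 - 176.2 + 254.8 + 621.8 + 393.0 = 1233.1
Services: 59.3
Trade balance = 1233.1 + 59.3 = 1292.4
(Excluded from the trade balance — secondary income: contributions paid to international organisations 28.5, official development assistance provided to other countries 46.0; primary income: profits repatriated by foreign-owned firms operating domestically 71.0, compensation paid to foreign seasonal workers 21.1; financial account: foreign purchases of domestic corporate bonds 248.0; capital account: acquisition of foreign patents and trademarks (non-produced assets) 29.5.)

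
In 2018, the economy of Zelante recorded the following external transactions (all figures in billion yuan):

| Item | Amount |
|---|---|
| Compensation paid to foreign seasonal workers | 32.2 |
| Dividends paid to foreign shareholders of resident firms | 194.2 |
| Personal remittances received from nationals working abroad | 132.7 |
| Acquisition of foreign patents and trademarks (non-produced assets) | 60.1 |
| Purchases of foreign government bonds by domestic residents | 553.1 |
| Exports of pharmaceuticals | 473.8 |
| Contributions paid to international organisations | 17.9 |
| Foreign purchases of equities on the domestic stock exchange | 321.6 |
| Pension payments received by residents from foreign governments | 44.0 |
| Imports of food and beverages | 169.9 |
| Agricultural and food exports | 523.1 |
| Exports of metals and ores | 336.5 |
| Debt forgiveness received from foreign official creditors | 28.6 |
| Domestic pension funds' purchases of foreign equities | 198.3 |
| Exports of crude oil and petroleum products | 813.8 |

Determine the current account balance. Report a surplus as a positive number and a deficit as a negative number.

Goods: 813.8 + 473.8 - 169.9 + 523.1 + 336.5 = 1977.3
Primary income: -194.2 - 32.2 = -226.4
Secondary income: 132.7 - 17.9 + 44.0 = 158.8
Current account = 1977.3 + (-226.4) + 158.8 = 1909.7
(Excluded from the current account — capital account: acquisition of foreign patents and trademarks (non-produced assets) 60.1, debt forgiveness received from foreign official creditors 28.6; financial account: purchases of foreign government bonds by domestic residents 553.1, foreign purchases of equities on the domestic stock exchange 321.6, domestic pension funds' purchases of foreign equities 198.3.)

1909.7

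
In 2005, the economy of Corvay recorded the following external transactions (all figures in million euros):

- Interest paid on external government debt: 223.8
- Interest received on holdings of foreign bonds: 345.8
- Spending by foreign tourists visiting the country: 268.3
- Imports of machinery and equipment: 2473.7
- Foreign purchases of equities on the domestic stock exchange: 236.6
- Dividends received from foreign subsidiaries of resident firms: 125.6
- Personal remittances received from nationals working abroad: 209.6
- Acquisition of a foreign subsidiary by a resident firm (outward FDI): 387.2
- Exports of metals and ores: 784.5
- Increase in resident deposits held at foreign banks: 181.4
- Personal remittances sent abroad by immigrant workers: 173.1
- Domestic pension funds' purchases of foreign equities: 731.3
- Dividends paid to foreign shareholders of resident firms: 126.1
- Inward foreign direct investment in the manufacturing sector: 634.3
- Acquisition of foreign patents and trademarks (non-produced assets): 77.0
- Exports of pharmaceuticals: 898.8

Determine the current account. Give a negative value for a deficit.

-364.1

Goods: 898.8 + 784.5 - 2473.7 = -790.4
Services: 268.3
Primary income: -223.8 + 345.8 - 126.1 + 125.6 = 121.5
Secondary income: 209.6 - 173.1 = 36.5
Current account = (-790.4) + 268.3 + 121.5 + 36.5 = -364.1
(Excluded from the current account — financial account: foreign purchases of equities on the domestic stock exchange 236.6, acquisition of a foreign subsidiary by a resident firm (outward FDI) 387.2, increase in resident deposits held at foreign banks 181.4, domestic pension funds' purchases of foreign equities 731.3, inward foreign direct investment in the manufacturing sector 634.3; capital account: acquisition of foreign patents and trademarks (non-produced assets) 77.0.)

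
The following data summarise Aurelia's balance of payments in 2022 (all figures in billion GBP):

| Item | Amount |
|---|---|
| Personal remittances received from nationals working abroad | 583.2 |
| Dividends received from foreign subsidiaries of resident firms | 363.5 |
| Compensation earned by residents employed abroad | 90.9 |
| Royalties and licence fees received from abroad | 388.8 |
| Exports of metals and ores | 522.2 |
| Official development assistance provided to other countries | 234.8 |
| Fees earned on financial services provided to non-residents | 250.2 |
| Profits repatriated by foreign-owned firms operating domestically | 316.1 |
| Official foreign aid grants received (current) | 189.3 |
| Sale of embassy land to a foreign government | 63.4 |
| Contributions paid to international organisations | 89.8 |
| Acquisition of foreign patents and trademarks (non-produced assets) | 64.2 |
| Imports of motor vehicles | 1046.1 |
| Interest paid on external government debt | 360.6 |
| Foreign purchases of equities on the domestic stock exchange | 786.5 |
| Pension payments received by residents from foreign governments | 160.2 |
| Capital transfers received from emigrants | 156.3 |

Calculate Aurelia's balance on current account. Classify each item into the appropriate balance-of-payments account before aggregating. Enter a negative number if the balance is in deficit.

Goods: 522.2 - 1046.1 = -523.9
Services: 388.8 + 250.2 = 639.0
Primary income: -360.6 - 316.1 + 90.9 + 363.5 = -222.3
Secondary income: 189.3 - 89.8 - 234.8 + 160.2 + 583.2 = 608.1
Current account = (-523.9) + 639.0 + (-222.3) + 608.1 = 500.9
(Excluded from the current account — capital account: sale of embassy land to a foreign government 63.4, acquisition of foreign patents and trademarks (non-produced assets) 64.2, capital transfers received from emigrants 156.3; financial account: foreign purchases of equities on the domestic stock exchange 786.5.)

500.9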